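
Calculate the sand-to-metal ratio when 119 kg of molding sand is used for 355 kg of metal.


Formula: Sand-to-Metal Ratio = W_sand / W_metal
Ratio = 119 kg / 355 kg = 0.3352


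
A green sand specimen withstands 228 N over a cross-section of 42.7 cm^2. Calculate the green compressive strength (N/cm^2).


Formula: Compressive Strength = Force / Area
Strength = 228 N / 42.7 cm^2 = 5.3396 N/cm^2

5.3396 N/cm^2


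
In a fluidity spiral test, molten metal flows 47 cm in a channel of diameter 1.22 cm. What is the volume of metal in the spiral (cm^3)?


Formula: V = pi * (d/2)^2 * L  (cylinder volume)
Radius = 1.22/2 = 0.61 cm
V = pi * 0.61^2 * 47 = 54.9424 cm^3

54.9424 cm^3


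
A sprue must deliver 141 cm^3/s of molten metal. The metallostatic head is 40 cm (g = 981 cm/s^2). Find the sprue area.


Formula: v = sqrt(2*g*h), A = Q/v
Velocity: v = sqrt(2 * 981 * 40) = sqrt(78480) = 280.1428 cm/s
Sprue area: A = Q / v = 141 / 280.1428 = 0.5033 cm^2

0.5033 cm^2


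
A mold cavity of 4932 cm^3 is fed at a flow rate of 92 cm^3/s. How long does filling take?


Formula: t_fill = V_mold / Q_flow
t = 4932 cm^3 / 92 cm^3/s = 53.6087 s

Answer: 53.6087 s


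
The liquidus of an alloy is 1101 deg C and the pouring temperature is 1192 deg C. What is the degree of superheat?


Formula: Superheat = T_pour - T_melt
Superheat = 1192 - 1101 = 91 deg C

Final answer: 91 deg C


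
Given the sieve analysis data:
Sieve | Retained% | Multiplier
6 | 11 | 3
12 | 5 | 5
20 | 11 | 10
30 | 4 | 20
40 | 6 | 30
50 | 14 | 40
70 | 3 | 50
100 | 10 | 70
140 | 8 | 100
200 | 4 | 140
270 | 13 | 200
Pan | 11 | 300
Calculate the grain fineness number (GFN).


Formula: GFN = sum(pct * multiplier) / sum(pct)
sum(pct * multiplier) = 9098
sum(pct) = 100
GFN = 9098 / 100 = 90.98

Answer: 90.98


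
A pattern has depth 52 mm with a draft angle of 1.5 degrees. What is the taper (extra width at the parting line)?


Formula: taper = depth * tan(draft_angle)
tan(1.5 deg) = 0.0261859
taper = 52 mm * 0.0261859 = 1.3617 mm

1.3617 mm


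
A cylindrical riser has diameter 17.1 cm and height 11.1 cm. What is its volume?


Formula: V = pi * (D/2)^2 * H  (cylinder volume)
Radius = D/2 = 17.1/2 = 8.55 cm
V = pi * 8.55^2 * 11.1 = 2549.2069 cm^3


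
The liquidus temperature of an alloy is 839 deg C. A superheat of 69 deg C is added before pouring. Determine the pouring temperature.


Formula: T_pour = T_melt + Superheat
T_pour = 839 + 69 = 908 deg C

908 deg C


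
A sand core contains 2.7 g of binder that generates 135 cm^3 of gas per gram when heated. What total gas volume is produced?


Formula: V_gas = W_binder * gas_evolution_rate
V = 2.7 g * 135 cm^3/g = 364.5000 cm^3

364.5000 cm^3


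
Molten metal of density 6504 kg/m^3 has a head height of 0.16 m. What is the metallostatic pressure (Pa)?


Formula: P = rho * g * h
rho * g = 6504 * 9.81 = 63804.24 N/m^3
P = 63804.24 * 0.16 = 10208.6784 Pa

Final answer: 10208.6784 Pa


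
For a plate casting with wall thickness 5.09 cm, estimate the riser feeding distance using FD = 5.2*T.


Formula: FD = 5.2 * T  (riser feeding-distance rule)
FD = 5.2 * 5.09 cm = 26.4680 cm

Final answer: 26.4680 cm


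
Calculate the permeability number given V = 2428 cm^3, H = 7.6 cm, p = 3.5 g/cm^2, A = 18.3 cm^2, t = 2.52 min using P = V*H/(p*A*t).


Formula: Permeability Number P = (V * H) / (p * A * t)
Numerator: V * H = 2428 * 7.6 = 18452.8
Denominator: p * A * t = 3.5 * 18.3 * 2.52 = 161.406
P = 18452.8 / 161.406 = 114.3254


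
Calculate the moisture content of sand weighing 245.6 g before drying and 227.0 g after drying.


Formula: MC = (W_wet - W_dry) / W_wet * 100
Water mass = 245.6 - 227.0 = 18.6 g
MC = 18.6 / 245.6 * 100 = 7.5733%


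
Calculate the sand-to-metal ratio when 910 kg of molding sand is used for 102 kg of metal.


Formula: Sand-to-Metal Ratio = W_sand / W_metal
Ratio = 910 kg / 102 kg = 8.9216

8.9216


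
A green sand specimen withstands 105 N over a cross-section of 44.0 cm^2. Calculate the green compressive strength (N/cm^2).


Formula: Compressive Strength = Force / Area
Strength = 105 N / 44.0 cm^2 = 2.3864 N/cm^2

Final answer: 2.3864 N/cm^2


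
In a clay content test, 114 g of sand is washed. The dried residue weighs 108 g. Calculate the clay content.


Formula: Clay% = (W_total - W_washed) / W_total * 100
Clay mass = 114 - 108 = 6 g
Clay% = 6 / 114 * 100 = 5.2632%

5.2632%


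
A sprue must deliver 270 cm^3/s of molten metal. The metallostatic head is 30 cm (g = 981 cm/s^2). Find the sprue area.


Formula: v = sqrt(2*g*h), A = Q/v
Velocity: v = sqrt(2 * 981 * 30) = sqrt(58860) = 242.6108 cm/s
Sprue area: A = Q / v = 270 / 242.6108 = 1.1129 cm^2

Final answer: 1.1129 cm^2


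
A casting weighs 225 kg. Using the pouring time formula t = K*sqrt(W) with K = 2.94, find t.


Formula: t = K * sqrt(W)
sqrt(W) = sqrt(225) = 15.00000
t = 2.94 * 15.00000 = 44.1000 s

44.1000 s


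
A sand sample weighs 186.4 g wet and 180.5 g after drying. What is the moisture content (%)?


Formula: MC = (W_wet - W_dry) / W_wet * 100
Water mass = 186.4 - 180.5 = 5.9 g
MC = 5.9 / 186.4 * 100 = 3.1652%

3.1652%


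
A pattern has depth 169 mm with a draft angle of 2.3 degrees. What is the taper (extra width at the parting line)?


Formula: taper = depth * tan(draft_angle)
tan(2.3 deg) = 0.0401641
taper = 169 mm * 0.0401641 = 6.7877 mm

6.7877 mm


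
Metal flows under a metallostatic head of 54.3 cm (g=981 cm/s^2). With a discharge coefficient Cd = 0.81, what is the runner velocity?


Formula: v = Cd * sqrt(2 * g * h)  (Torricelli with discharge coefficient)
2*g*h = 2 * 981 * 54.3 = 106536.6 cm^2/s^2
sqrt(106536.6) = 326.39945 cm/s
v = 0.81 * 326.39945 = 264.3836 cm/s

Final answer: 264.3836 cm/s


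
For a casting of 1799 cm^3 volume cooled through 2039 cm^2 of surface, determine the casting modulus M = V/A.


Formula: Casting Modulus M = V / A
M = 1799 cm^3 / 2039 cm^2 = 0.8823 cm


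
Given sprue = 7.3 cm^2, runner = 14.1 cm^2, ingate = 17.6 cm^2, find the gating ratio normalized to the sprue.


Sprue:Runner:Ingate = 1 : 14.1/7.3 : 17.6/7.3 = 1:1.93:2.41

Final answer: 1:1.93:2.41


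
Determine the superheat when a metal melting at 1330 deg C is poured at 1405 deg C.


Formula: Superheat = T_pour - T_melt
Superheat = 1405 - 1330 = 75 deg C


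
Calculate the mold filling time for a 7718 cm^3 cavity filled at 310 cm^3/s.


Formula: t_fill = V_mold / Q_flow
t = 7718 cm^3 / 310 cm^3/s = 24.8968 s

24.8968 s


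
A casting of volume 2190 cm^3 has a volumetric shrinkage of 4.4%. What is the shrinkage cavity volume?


Formula: V_shrink = V_casting * shrinkage_pct / 100
V_shrink = 2190 cm^3 * 4.4 / 100 = 96.3600 cm^3


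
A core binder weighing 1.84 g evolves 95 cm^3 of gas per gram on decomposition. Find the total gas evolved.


Formula: V_gas = W_binder * gas_evolution_rate
V = 1.84 g * 95 cm^3/g = 174.8000 cm^3


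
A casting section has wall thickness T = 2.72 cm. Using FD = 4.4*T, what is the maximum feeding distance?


Formula: FD = 4.4 * T  (riser feeding-distance rule)
FD = 4.4 * 2.72 cm = 11.9680 cm

Answer: 11.9680 cm


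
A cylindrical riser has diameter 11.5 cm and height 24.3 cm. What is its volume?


Formula: V = pi * (D/2)^2 * H  (cylinder volume)
Radius = D/2 = 11.5/2 = 5.75 cm
V = pi * 5.75^2 * 24.3 = 2524.0144 cm^3

Answer: 2524.0144 cm^3


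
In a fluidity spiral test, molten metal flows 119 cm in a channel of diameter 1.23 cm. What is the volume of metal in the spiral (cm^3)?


Formula: V = pi * (d/2)^2 * L  (cylinder volume)
Radius = 1.23/2 = 0.615 cm
V = pi * 0.615^2 * 119 = 141.3992 cm^3

141.3992 cm^3


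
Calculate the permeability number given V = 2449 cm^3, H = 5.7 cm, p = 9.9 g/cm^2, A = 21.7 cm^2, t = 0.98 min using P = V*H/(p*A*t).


Formula: Permeability Number P = (V * H) / (p * A * t)
Numerator: V * H = 2449 * 5.7 = 13959.3
Denominator: p * A * t = 9.9 * 21.7 * 0.98 = 210.5334
P = 13959.3 / 210.5334 = 66.3044


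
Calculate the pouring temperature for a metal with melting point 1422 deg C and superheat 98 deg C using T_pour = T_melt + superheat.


Formula: T_pour = T_melt + Superheat
T_pour = 1422 + 98 = 1520 deg C

Final answer: 1520 deg C


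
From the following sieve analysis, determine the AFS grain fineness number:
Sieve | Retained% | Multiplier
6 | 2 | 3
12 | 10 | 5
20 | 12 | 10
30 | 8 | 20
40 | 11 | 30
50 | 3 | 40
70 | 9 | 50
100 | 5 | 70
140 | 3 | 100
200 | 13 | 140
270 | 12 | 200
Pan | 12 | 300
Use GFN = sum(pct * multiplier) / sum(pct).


Formula: GFN = sum(pct * multiplier) / sum(pct)
sum(pct * multiplier) = 9706
sum(pct) = 100
GFN = 9706 / 100 = 97.06

Final answer: 97.06


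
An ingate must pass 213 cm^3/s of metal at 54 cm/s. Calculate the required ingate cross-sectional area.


Formula: A_ingate = Q / v  (continuity equation)
A = 213 cm^3/s / 54 cm/s = 3.9444 cm^2

Final answer: 3.9444 cm^2


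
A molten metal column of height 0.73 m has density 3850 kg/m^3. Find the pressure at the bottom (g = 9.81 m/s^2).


Formula: P = rho * g * h
rho * g = 3850 * 9.81 = 37768.5 N/m^3
P = 37768.5 * 0.73 = 27571.0050 Pa

Final answer: 27571.0050 Pa


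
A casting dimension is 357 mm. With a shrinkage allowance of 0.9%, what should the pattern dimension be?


Formula: L_pattern = L_casting * (1 + shrinkage_rate/100)
Shrinkage factor = 1 + 0.9/100 = 1.009
L_pattern = 357 mm * 1.009 = 360.2130 mm


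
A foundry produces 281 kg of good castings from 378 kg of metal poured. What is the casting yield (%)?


Formula: Casting Yield = (W_good / W_total) * 100
Yield = (281 kg / 378 kg) * 100 = 74.3386%

Answer: 74.3386%


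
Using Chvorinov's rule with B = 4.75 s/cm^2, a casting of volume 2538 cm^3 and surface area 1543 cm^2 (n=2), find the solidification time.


Formula: t_s = B * (V/A)^n  (Chvorinov's rule, n=2)
Modulus M = V/A = 2538/1543 = 1.644848 cm
M^2 = 1.644848^2 = 2.705525 cm^2
t_s = 4.75 * 2.705525 = 12.8512 s


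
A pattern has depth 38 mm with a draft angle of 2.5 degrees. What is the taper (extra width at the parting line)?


Formula: taper = depth * tan(draft_angle)
tan(2.5 deg) = 0.0436609
taper = 38 mm * 0.0436609 = 1.6591 mm

1.6591 mm


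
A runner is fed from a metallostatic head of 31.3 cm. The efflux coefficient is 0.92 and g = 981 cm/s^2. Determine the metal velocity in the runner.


Formula: v = Cd * sqrt(2 * g * h)  (Torricelli with discharge coefficient)
2*g*h = 2 * 981 * 31.3 = 61410.6 cm^2/s^2
sqrt(61410.6) = 247.81162 cm/s
v = 0.92 * 247.81162 = 227.9867 cm/s

Final answer: 227.9867 cm/s


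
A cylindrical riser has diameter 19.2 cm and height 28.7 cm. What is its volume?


Formula: V = pi * (D/2)^2 * H  (cylinder volume)
Radius = D/2 = 19.2/2 = 9.6 cm
V = pi * 9.6^2 * 28.7 = 8309.4874 cm^3

Answer: 8309.4874 cm^3


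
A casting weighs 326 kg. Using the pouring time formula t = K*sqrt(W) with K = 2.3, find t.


Formula: t = K * sqrt(W)
sqrt(W) = sqrt(326) = 18.05547
t = 2.3 * 18.05547 = 41.5276 s


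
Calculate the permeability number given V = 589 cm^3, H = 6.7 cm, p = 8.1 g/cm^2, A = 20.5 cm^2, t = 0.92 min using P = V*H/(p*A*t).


Formula: Permeability Number P = (V * H) / (p * A * t)
Numerator: V * H = 589 * 6.7 = 3946.3
Denominator: p * A * t = 8.1 * 20.5 * 0.92 = 152.766
P = 3946.3 / 152.766 = 25.8323

25.8323


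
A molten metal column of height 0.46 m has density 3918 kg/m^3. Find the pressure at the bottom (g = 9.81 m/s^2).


Formula: P = rho * g * h
rho * g = 3918 * 9.81 = 38435.58 N/m^3
P = 38435.58 * 0.46 = 17680.3668 Pa

17680.3668 Pa


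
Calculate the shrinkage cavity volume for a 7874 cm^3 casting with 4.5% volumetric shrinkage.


Formula: V_shrink = V_casting * shrinkage_pct / 100
V_shrink = 7874 cm^3 * 4.5 / 100 = 354.3300 cm^3

Final answer: 354.3300 cm^3


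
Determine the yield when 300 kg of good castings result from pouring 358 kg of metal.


Formula: Casting Yield = (W_good / W_total) * 100
Yield = (300 kg / 358 kg) * 100 = 83.7989%

Answer: 83.7989%


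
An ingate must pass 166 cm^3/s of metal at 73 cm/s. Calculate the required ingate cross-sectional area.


Formula: A_ingate = Q / v  (continuity equation)
A = 166 cm^3/s / 73 cm/s = 2.2740 cm^2

2.2740 cm^2


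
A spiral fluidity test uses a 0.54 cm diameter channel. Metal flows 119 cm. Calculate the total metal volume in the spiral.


Formula: V = pi * (d/2)^2 * L  (cylinder volume)
Radius = 0.54/2 = 0.27 cm
V = pi * 0.27^2 * 119 = 27.2536 cm^3

27.2536 cm^3


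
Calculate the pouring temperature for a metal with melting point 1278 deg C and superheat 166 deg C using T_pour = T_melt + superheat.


Formula: T_pour = T_melt + Superheat
T_pour = 1278 + 166 = 1444 deg C

Answer: 1444 deg C


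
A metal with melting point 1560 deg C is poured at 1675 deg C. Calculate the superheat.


Formula: Superheat = T_pour - T_melt
Superheat = 1675 - 1560 = 115 deg C

115 deg C


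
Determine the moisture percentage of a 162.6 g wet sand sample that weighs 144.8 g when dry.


Formula: MC = (W_wet - W_dry) / W_wet * 100
Water mass = 162.6 - 144.8 = 17.8 g
MC = 17.8 / 162.6 * 100 = 10.9471%

Final answer: 10.9471%


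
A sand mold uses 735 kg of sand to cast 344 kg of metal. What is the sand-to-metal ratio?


Formula: Sand-to-Metal Ratio = W_sand / W_metal
Ratio = 735 kg / 344 kg = 2.1366

Final answer: 2.1366


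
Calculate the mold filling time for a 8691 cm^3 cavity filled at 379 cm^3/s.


Formula: t_fill = V_mold / Q_flow
t = 8691 cm^3 / 379 cm^3/s = 22.9314 s


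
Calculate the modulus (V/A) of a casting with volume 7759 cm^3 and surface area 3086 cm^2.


Formula: Casting Modulus M = V / A
M = 7759 cm^3 / 3086 cm^2 = 2.5143 cm

Final answer: 2.5143 cm


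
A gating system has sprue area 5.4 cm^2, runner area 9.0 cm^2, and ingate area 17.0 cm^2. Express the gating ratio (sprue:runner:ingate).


Sprue:Runner:Ingate = 1 : 9.0/5.4 : 17.0/5.4 = 1:1.67:3.15


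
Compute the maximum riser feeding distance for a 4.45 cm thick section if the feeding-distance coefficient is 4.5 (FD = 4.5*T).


Formula: FD = 4.5 * T  (riser feeding-distance rule)
FD = 4.5 * 4.45 cm = 20.0250 cm


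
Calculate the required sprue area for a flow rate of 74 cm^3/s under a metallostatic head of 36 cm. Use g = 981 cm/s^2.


Formula: v = sqrt(2*g*h), A = Q/v
Velocity: v = sqrt(2 * 981 * 36) = sqrt(70632) = 265.7668 cm/s
Sprue area: A = Q / v = 74 / 265.7668 = 0.2784 cm^2


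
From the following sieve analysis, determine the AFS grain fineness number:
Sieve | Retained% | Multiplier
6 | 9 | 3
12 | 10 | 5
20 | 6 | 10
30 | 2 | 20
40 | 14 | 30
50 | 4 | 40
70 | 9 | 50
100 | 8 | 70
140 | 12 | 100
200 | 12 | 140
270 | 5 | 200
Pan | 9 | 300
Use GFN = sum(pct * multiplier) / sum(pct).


Formula: GFN = sum(pct * multiplier) / sum(pct)
sum(pct * multiplier) = 8347
sum(pct) = 100
GFN = 8347 / 100 = 83.47

83.47


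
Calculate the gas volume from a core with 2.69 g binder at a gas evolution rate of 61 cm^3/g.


Formula: V_gas = W_binder * gas_evolution_rate
V = 2.69 g * 61 cm^3/g = 164.0900 cm^3

Answer: 164.0900 cm^3


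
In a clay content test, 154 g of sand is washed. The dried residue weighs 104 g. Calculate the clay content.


Formula: Clay% = (W_total - W_washed) / W_total * 100
Clay mass = 154 - 104 = 50 g
Clay% = 50 / 154 * 100 = 32.4675%

32.4675%


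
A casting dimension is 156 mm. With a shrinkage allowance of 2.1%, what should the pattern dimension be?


Formula: L_pattern = L_casting * (1 + shrinkage_rate/100)
Shrinkage factor = 1 + 2.1/100 = 1.021
L_pattern = 156 mm * 1.021 = 159.2760 mm

Final answer: 159.2760 mm


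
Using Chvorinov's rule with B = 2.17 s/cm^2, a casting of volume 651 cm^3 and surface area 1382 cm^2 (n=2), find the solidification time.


Formula: t_s = B * (V/A)^n  (Chvorinov's rule, n=2)
Modulus M = V/A = 651/1382 = 0.471056 cm
M^2 = 0.471056^2 = 0.221894 cm^2
t_s = 2.17 * 0.221894 = 0.4815 s

Answer: 0.4815 s


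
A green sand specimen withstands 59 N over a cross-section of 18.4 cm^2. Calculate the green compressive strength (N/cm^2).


Formula: Compressive Strength = Force / Area
Strength = 59 N / 18.4 cm^2 = 3.2065 N/cm^2

3.2065 N/cm^2


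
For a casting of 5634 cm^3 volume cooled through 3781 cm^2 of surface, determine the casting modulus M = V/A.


Formula: Casting Modulus M = V / A
M = 5634 cm^3 / 3781 cm^2 = 1.4901 cm


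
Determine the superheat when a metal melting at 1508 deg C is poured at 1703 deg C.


Formula: Superheat = T_pour - T_melt
Superheat = 1703 - 1508 = 195 deg C


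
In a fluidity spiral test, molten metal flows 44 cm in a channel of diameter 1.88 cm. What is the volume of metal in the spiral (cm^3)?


Formula: V = pi * (d/2)^2 * L  (cylinder volume)
Radius = 1.88/2 = 0.94 cm
V = pi * 0.94^2 * 44 = 122.1401 cm^3


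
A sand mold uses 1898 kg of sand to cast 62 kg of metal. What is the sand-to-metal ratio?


Formula: Sand-to-Metal Ratio = W_sand / W_metal
Ratio = 1898 kg / 62 kg = 30.6129

Final answer: 30.6129


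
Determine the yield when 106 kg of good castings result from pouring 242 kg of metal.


Formula: Casting Yield = (W_good / W_total) * 100
Yield = (106 kg / 242 kg) * 100 = 43.8017%

43.8017%


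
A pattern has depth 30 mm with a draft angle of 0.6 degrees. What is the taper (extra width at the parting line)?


Formula: taper = depth * tan(draft_angle)
tan(0.6 deg) = 0.0104724
taper = 30 mm * 0.0104724 = 0.3142 mm

Answer: 0.3142 mm


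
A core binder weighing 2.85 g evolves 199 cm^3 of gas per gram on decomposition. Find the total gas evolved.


Formula: V_gas = W_binder * gas_evolution_rate
V = 2.85 g * 199 cm^3/g = 567.1500 cm^3

Answer: 567.1500 cm^3


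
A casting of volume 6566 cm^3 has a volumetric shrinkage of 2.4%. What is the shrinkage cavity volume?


Formula: V_shrink = V_casting * shrinkage_pct / 100
V_shrink = 6566 cm^3 * 2.4 / 100 = 157.5840 cm^3

Final answer: 157.5840 cm^3


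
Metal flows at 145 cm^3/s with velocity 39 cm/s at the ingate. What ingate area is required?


Formula: A_ingate = Q / v  (continuity equation)
A = 145 cm^3/s / 39 cm/s = 3.7179 cm^2

Final answer: 3.7179 cm^2


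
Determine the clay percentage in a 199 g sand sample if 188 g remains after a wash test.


Formula: Clay% = (W_total - W_washed) / W_total * 100
Clay mass = 199 - 188 = 11 g
Clay% = 11 / 199 * 100 = 5.5276%

Final answer: 5.5276%


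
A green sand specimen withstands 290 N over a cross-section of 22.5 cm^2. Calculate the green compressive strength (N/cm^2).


Formula: Compressive Strength = Force / Area
Strength = 290 N / 22.5 cm^2 = 12.8889 N/cm^2

Answer: 12.8889 N/cm^2


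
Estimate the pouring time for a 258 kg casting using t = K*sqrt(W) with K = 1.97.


Formula: t = K * sqrt(W)
sqrt(W) = sqrt(258) = 16.06238
t = 1.97 * 16.06238 = 31.6429 s


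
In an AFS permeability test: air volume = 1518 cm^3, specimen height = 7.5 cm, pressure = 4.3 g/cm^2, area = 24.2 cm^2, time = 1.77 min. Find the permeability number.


Formula: Permeability Number P = (V * H) / (p * A * t)
Numerator: V * H = 1518 * 7.5 = 11385.0
Denominator: p * A * t = 4.3 * 24.2 * 1.77 = 184.1862
P = 11385.0 / 184.1862 = 61.8124


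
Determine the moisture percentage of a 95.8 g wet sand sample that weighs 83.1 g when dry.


Formula: MC = (W_wet - W_dry) / W_wet * 100
Water mass = 95.8 - 83.1 = 12.7 g
MC = 12.7 / 95.8 * 100 = 13.2568%

13.2568%


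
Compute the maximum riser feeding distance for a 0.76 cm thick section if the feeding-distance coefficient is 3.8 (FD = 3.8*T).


Formula: FD = 3.8 * T  (riser feeding-distance rule)
FD = 3.8 * 0.76 cm = 2.8880 cm

Final answer: 2.8880 cm


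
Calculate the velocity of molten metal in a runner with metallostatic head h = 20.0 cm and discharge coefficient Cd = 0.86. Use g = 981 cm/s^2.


Formula: v = Cd * sqrt(2 * g * h)  (Torricelli with discharge coefficient)
2*g*h = 2 * 981 * 20.0 = 39240.0 cm^2/s^2
sqrt(39240.0) = 198.09089 cm/s
v = 0.86 * 198.09089 = 170.3582 cm/s

Final answer: 170.3582 cm/s


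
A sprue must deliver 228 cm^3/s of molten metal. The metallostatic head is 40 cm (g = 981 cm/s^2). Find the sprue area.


Formula: v = sqrt(2*g*h), A = Q/v
Velocity: v = sqrt(2 * 981 * 40) = sqrt(78480) = 280.1428 cm/s
Sprue area: A = Q / v = 228 / 280.1428 = 0.8139 cm^2

Final answer: 0.8139 cm^2


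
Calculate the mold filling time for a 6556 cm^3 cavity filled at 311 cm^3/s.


Formula: t_fill = V_mold / Q_flow
t = 6556 cm^3 / 311 cm^3/s = 21.0804 s

21.0804 s


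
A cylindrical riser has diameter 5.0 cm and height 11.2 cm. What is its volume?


Formula: V = pi * (D/2)^2 * H  (cylinder volume)
Radius = D/2 = 5.0/2 = 2.5 cm
V = pi * 2.5^2 * 11.2 = 219.9115 cm^3

Final answer: 219.9115 cm^3


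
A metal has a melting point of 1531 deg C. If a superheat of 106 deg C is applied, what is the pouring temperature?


Formula: T_pour = T_melt + Superheat
T_pour = 1531 + 106 = 1637 deg C

Final answer: 1637 deg C


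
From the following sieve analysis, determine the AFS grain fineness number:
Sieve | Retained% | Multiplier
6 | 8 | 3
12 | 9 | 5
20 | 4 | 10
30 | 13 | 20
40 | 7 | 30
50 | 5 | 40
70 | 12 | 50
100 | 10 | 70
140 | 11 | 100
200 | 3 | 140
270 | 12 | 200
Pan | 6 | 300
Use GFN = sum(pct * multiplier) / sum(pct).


Formula: GFN = sum(pct * multiplier) / sum(pct)
sum(pct * multiplier) = 7799
sum(pct) = 100
GFN = 7799 / 100 = 77.99


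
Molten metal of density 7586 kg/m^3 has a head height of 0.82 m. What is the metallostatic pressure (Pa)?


Formula: P = rho * g * h
rho * g = 7586 * 9.81 = 74418.66 N/m^3
P = 74418.66 * 0.82 = 61023.3012 Pa


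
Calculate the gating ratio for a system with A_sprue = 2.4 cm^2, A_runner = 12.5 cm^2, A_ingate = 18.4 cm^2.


Sprue:Runner:Ingate = 1 : 12.5/2.4 : 18.4/2.4 = 1:5.21:7.67

1:5.21:7.67


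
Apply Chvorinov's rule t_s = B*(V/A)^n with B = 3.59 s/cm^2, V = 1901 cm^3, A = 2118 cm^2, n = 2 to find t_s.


Formula: t_s = B * (V/A)^n  (Chvorinov's rule, n=2)
Modulus M = V/A = 1901/2118 = 0.897545 cm
M^2 = 0.897545^2 = 0.805587 cm^2
t_s = 3.59 * 0.805587 = 2.8921 s

Final answer: 2.8921 s


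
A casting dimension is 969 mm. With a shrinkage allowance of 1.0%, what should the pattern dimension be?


Formula: L_pattern = L_casting * (1 + shrinkage_rate/100)
Shrinkage factor = 1 + 1.0/100 = 1.01
L_pattern = 969 mm * 1.01 = 978.6900 mm

978.6900 mm


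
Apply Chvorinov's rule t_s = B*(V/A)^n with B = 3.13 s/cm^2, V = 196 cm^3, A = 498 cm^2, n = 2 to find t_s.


Formula: t_s = B * (V/A)^n  (Chvorinov's rule, n=2)
Modulus M = V/A = 196/498 = 0.393574 cm
M^2 = 0.393574^2 = 0.154900 cm^2
t_s = 3.13 * 0.154900 = 0.4848 s

Final answer: 0.4848 s


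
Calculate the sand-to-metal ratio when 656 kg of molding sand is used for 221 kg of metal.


Formula: Sand-to-Metal Ratio = W_sand / W_metal
Ratio = 656 kg / 221 kg = 2.9683

2.9683


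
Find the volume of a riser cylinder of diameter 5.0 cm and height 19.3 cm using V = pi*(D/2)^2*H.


Formula: V = pi * (D/2)^2 * H  (cylinder volume)
Radius = D/2 = 5.0/2 = 2.5 cm
V = pi * 2.5^2 * 19.3 = 378.9546 cm^3

378.9546 cm^3


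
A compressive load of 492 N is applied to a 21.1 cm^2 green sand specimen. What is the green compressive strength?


Formula: Compressive Strength = Force / Area
Strength = 492 N / 21.1 cm^2 = 23.3175 N/cm^2

Answer: 23.3175 N/cm^2


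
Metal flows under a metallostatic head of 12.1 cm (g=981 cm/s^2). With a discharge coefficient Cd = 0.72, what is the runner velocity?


Formula: v = Cd * sqrt(2 * g * h)  (Torricelli with discharge coefficient)
2*g*h = 2 * 981 * 12.1 = 23740.2 cm^2/s^2
sqrt(23740.2) = 154.07855 cm/s
v = 0.72 * 154.07855 = 110.9366 cm/s


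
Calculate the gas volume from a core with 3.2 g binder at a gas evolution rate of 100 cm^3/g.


Formula: V_gas = W_binder * gas_evolution_rate
V = 3.2 g * 100 cm^3/g = 320.0000 cm^3

320.0000 cm^3


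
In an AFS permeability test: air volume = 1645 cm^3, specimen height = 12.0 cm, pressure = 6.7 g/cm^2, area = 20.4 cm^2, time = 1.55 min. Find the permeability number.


Formula: Permeability Number P = (V * H) / (p * A * t)
Numerator: V * H = 1645 * 12.0 = 19740.0
Denominator: p * A * t = 6.7 * 20.4 * 1.55 = 211.854
P = 19740.0 / 211.854 = 93.1774

Final answer: 93.1774


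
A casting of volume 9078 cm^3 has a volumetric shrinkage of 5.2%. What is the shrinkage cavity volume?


Formula: V_shrink = V_casting * shrinkage_pct / 100
V_shrink = 9078 cm^3 * 5.2 / 100 = 472.0560 cm^3

Final answer: 472.0560 cm^3


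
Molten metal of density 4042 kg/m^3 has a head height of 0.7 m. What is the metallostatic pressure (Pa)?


Formula: P = rho * g * h
rho * g = 4042 * 9.81 = 39652.02 N/m^3
P = 39652.02 * 0.7 = 27756.4140 Pa

Final answer: 27756.4140 Pa


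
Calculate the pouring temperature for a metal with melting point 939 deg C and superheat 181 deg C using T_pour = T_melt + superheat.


Formula: T_pour = T_melt + Superheat
T_pour = 939 + 181 = 1120 deg C

Final answer: 1120 deg C


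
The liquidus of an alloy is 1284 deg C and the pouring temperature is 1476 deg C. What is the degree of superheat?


Formula: Superheat = T_pour - T_melt
Superheat = 1476 - 1284 = 192 deg C


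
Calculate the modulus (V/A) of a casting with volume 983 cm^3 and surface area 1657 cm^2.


Formula: Casting Modulus M = V / A
M = 983 cm^3 / 1657 cm^2 = 0.5932 cm

0.5932 cm


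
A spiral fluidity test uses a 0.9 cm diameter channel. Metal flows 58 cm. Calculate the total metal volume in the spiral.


Formula: V = pi * (d/2)^2 * L  (cylinder volume)
Radius = 0.9/2 = 0.45 cm
V = pi * 0.45^2 * 58 = 36.8980 cm^3

36.8980 cm^3


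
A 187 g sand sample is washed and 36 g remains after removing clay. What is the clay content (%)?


Formula: Clay% = (W_total - W_washed) / W_total * 100
Clay mass = 187 - 36 = 151 g
Clay% = 151 / 187 * 100 = 80.7487%


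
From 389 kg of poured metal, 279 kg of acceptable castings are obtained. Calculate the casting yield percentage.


Formula: Casting Yield = (W_good / W_total) * 100
Yield = (279 kg / 389 kg) * 100 = 71.7224%


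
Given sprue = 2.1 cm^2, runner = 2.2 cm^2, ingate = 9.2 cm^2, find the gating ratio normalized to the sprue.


Sprue:Runner:Ingate = 1 : 2.2/2.1 : 9.2/2.1 = 1:1.05:4.38

Final answer: 1:1.05:4.38


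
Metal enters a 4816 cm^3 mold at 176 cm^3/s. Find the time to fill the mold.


Formula: t_fill = V_mold / Q_flow
t = 4816 cm^3 / 176 cm^3/s = 27.3636 s

Answer: 27.3636 s


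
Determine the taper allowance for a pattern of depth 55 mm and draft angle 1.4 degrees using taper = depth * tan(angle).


Formula: taper = depth * tan(draft_angle)
tan(1.4 deg) = 0.0244395
taper = 55 mm * 0.0244395 = 1.3442 mm


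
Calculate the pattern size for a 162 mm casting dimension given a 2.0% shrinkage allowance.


Formula: L_pattern = L_casting * (1 + shrinkage_rate/100)
Shrinkage factor = 1 + 2.0/100 = 1.02
L_pattern = 162 mm * 1.02 = 165.2400 mm


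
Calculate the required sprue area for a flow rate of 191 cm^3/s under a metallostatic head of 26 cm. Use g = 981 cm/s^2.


Formula: v = sqrt(2*g*h), A = Q/v
Velocity: v = sqrt(2 * 981 * 26) = sqrt(51012) = 225.8584 cm/s
Sprue area: A = Q / v = 191 / 225.8584 = 0.8457 cm^2


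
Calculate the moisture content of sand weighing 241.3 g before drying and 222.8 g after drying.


Formula: MC = (W_wet - W_dry) / W_wet * 100
Water mass = 241.3 - 222.8 = 18.5 g
MC = 18.5 / 241.3 * 100 = 7.6668%

Final answer: 7.6668%


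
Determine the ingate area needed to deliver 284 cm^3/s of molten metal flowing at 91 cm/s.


Formula: A_ingate = Q / v  (continuity equation)
A = 284 cm^3/s / 91 cm/s = 3.1209 cm^2


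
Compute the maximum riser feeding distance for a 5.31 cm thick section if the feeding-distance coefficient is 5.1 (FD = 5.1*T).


Formula: FD = 5.1 * T  (riser feeding-distance rule)
FD = 5.1 * 5.31 cm = 27.0810 cm

Answer: 27.0810 cm


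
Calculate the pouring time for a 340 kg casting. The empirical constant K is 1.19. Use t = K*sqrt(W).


Formula: t = K * sqrt(W)
sqrt(W) = sqrt(340) = 18.43909
t = 1.19 * 18.43909 = 21.9425 s

Answer: 21.9425 s


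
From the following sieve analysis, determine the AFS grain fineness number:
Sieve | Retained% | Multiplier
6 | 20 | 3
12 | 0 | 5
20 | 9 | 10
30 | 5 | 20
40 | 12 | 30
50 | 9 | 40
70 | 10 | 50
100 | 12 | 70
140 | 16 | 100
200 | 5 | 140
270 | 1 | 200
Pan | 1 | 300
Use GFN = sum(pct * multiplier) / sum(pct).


Formula: GFN = sum(pct * multiplier) / sum(pct)
sum(pct * multiplier) = 5110
sum(pct) = 100
GFN = 5110 / 100 = 51.10

Answer: 51.10


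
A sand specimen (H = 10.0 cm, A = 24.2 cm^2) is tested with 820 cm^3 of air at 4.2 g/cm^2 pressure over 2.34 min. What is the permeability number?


Formula: Permeability Number P = (V * H) / (p * A * t)
Numerator: V * H = 820 * 10.0 = 8200.0
Denominator: p * A * t = 4.2 * 24.2 * 2.34 = 237.8376
P = 8200.0 / 237.8376 = 34.4773


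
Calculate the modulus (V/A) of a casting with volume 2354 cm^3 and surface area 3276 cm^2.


Formula: Casting Modulus M = V / A
M = 2354 cm^3 / 3276 cm^2 = 0.7186 cm

Answer: 0.7186 cm


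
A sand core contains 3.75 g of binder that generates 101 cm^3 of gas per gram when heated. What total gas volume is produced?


Formula: V_gas = W_binder * gas_evolution_rate
V = 3.75 g * 101 cm^3/g = 378.7500 cm^3


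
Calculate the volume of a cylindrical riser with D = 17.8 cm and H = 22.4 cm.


Formula: V = pi * (D/2)^2 * H  (cylinder volume)
Radius = D/2 = 17.8/2 = 8.9 cm
V = pi * 8.9^2 * 22.4 = 5574.1404 cm^3

Final answer: 5574.1404 cm^3


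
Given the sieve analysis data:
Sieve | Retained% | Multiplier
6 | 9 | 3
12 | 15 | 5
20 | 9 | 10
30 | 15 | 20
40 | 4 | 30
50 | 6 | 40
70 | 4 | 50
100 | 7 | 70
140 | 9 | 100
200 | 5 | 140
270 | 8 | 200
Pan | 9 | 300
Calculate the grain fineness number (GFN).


Formula: GFN = sum(pct * multiplier) / sum(pct)
sum(pct * multiplier) = 7442
sum(pct) = 100
GFN = 7442 / 100 = 74.42

Answer: 74.42


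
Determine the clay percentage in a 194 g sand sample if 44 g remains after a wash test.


Formula: Clay% = (W_total - W_washed) / W_total * 100
Clay mass = 194 - 44 = 150 g
Clay% = 150 / 194 * 100 = 77.3196%

77.3196%


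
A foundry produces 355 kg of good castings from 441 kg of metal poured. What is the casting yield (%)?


Formula: Casting Yield = (W_good / W_total) * 100
Yield = (355 kg / 441 kg) * 100 = 80.4989%

Answer: 80.4989%


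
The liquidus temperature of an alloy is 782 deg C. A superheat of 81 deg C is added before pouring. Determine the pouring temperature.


Formula: T_pour = T_melt + Superheat
T_pour = 782 + 81 = 863 deg C

863 deg C


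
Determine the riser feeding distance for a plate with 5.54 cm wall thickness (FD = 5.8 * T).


Formula: FD = 5.8 * T  (riser feeding-distance rule)
FD = 5.8 * 5.54 cm = 32.1320 cm


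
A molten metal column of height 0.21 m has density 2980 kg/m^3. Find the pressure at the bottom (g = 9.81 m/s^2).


Formula: P = rho * g * h
rho * g = 2980 * 9.81 = 29233.8 N/m^3
P = 29233.8 * 0.21 = 6139.0980 Pa

6139.0980 Pa


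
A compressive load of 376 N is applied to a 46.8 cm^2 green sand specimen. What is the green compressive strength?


Formula: Compressive Strength = Force / Area
Strength = 376 N / 46.8 cm^2 = 8.0342 N/cm^2


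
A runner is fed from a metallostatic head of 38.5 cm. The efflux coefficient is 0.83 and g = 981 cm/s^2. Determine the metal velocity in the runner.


Formula: v = Cd * sqrt(2 * g * h)  (Torricelli with discharge coefficient)
2*g*h = 2 * 981 * 38.5 = 75537.0 cm^2/s^2
sqrt(75537.0) = 274.83995 cm/s
v = 0.83 * 274.83995 = 228.1172 cm/s

228.1172 cm/s


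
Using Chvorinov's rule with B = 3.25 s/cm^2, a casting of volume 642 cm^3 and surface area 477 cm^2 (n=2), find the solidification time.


Formula: t_s = B * (V/A)^n  (Chvorinov's rule, n=2)
Modulus M = V/A = 642/477 = 1.345912 cm
M^2 = 1.345912^2 = 1.811479 cm^2
t_s = 3.25 * 1.811479 = 5.8873 s

Final answer: 5.8873 s


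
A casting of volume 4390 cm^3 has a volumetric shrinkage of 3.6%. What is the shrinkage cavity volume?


Formula: V_shrink = V_casting * shrinkage_pct / 100
V_shrink = 4390 cm^3 * 3.6 / 100 = 158.0400 cm^3

Answer: 158.0400 cm^3


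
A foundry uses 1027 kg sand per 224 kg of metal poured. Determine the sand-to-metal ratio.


Formula: Sand-to-Metal Ratio = W_sand / W_metal
Ratio = 1027 kg / 224 kg = 4.5848

Answer: 4.5848


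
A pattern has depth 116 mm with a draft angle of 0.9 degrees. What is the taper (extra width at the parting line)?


Formula: taper = depth * tan(draft_angle)
tan(0.9 deg) = 0.0157093
taper = 116 mm * 0.0157093 = 1.8223 mm

1.8223 mm


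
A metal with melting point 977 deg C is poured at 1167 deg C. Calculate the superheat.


Formula: Superheat = T_pour - T_melt
Superheat = 1167 - 977 = 190 deg C

Final answer: 190 deg C


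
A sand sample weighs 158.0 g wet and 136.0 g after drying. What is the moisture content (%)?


Formula: MC = (W_wet - W_dry) / W_wet * 100
Water mass = 158.0 - 136.0 = 22.0 g
MC = 22.0 / 158.0 * 100 = 13.9241%

Final answer: 13.9241%


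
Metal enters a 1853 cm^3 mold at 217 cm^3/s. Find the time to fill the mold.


Formula: t_fill = V_mold / Q_flow
t = 1853 cm^3 / 217 cm^3/s = 8.5392 s

8.5392 s


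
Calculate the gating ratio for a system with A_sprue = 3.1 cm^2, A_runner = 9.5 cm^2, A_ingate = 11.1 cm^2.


Sprue:Runner:Ingate = 1 : 9.5/3.1 : 11.1/3.1 = 1:3.06:3.58

1:3.06:3.58


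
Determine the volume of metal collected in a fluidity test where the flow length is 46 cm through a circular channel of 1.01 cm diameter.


Formula: V = pi * (d/2)^2 * L  (cylinder volume)
Radius = 1.01/2 = 0.505 cm
V = pi * 0.505^2 * 46 = 36.8545 cm^3

36.8545 cm^3


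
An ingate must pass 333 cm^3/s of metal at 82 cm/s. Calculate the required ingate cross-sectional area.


Formula: A_ingate = Q / v  (continuity equation)
A = 333 cm^3/s / 82 cm/s = 4.0610 cm^2

Answer: 4.0610 cm^2


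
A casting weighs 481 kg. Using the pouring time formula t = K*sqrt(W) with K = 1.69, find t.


Formula: t = K * sqrt(W)
sqrt(W) = sqrt(481) = 21.93171
t = 1.69 * 21.93171 = 37.0646 s


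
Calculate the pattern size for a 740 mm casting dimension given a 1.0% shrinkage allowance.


Formula: L_pattern = L_casting * (1 + shrinkage_rate/100)
Shrinkage factor = 1 + 1.0/100 = 1.01
L_pattern = 740 mm * 1.01 = 747.4000 mm


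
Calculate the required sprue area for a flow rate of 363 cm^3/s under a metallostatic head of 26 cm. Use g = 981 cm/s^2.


Formula: v = sqrt(2*g*h), A = Q/v
Velocity: v = sqrt(2 * 981 * 26) = sqrt(51012) = 225.8584 cm/s
Sprue area: A = Q / v = 363 / 225.8584 = 1.6072 cm^2


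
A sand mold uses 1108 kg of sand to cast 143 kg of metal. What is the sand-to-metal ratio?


Formula: Sand-to-Metal Ratio = W_sand / W_metal
Ratio = 1108 kg / 143 kg = 7.7483

7.7483


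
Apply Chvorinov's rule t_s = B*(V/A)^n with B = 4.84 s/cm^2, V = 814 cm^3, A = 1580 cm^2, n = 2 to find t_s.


Formula: t_s = B * (V/A)^n  (Chvorinov's rule, n=2)
Modulus M = V/A = 814/1580 = 0.515190 cm
M^2 = 0.515190^2 = 0.265421 cm^2
t_s = 4.84 * 0.265421 = 1.2846 s

1.2846 s


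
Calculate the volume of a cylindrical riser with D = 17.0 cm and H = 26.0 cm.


Formula: V = pi * (D/2)^2 * H  (cylinder volume)
Radius = D/2 = 17.0/2 = 8.5 cm
V = pi * 8.5^2 * 26.0 = 5901.4818 cm^3

Answer: 5901.4818 cm^3


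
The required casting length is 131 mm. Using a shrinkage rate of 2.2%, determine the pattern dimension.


Formula: L_pattern = L_casting * (1 + shrinkage_rate/100)
Shrinkage factor = 1 + 2.2/100 = 1.022
L_pattern = 131 mm * 1.022 = 133.8820 mm


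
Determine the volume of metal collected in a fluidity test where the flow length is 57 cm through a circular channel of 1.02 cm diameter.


Formula: V = pi * (d/2)^2 * L  (cylinder volume)
Radius = 1.02/2 = 0.51 cm
V = pi * 0.51^2 * 57 = 46.5763 cm^3

Answer: 46.5763 cm^3


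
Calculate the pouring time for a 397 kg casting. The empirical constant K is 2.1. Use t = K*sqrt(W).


Formula: t = K * sqrt(W)
sqrt(W) = sqrt(397) = 19.92486
t = 2.1 * 19.92486 = 41.8422 s

Answer: 41.8422 s


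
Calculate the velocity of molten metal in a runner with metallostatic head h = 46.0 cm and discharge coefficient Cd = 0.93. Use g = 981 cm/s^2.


Formula: v = Cd * sqrt(2 * g * h)  (Torricelli with discharge coefficient)
2*g*h = 2 * 981 * 46.0 = 90252.0 cm^2/s^2
sqrt(90252.0) = 300.41971 cm/s
v = 0.93 * 300.41971 = 279.3903 cm/s

279.3903 cm/s


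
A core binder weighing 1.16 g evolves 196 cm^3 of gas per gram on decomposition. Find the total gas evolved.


Formula: V_gas = W_binder * gas_evolution_rate
V = 1.16 g * 196 cm^3/g = 227.3600 cm^3


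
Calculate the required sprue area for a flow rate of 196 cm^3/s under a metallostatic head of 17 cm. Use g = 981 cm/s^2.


Formula: v = sqrt(2*g*h), A = Q/v
Velocity: v = sqrt(2 * 981 * 17) = sqrt(33354) = 182.6308 cm/s
Sprue area: A = Q / v = 196 / 182.6308 = 1.0732 cm^2


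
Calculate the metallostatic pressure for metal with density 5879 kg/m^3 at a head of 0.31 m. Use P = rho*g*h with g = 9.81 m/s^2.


Formula: P = rho * g * h
rho * g = 5879 * 9.81 = 57672.99 N/m^3
P = 57672.99 * 0.31 = 17878.6269 Pa

Answer: 17878.6269 Pa


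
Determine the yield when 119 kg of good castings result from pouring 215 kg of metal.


Formula: Casting Yield = (W_good / W_total) * 100
Yield = (119 kg / 215 kg) * 100 = 55.3488%


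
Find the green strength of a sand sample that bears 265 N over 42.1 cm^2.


Formula: Compressive Strength = Force / Area
Strength = 265 N / 42.1 cm^2 = 6.2945 N/cm^2


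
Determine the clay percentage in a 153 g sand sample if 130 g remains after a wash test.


Formula: Clay% = (W_total - W_washed) / W_total * 100
Clay mass = 153 - 130 = 23 g
Clay% = 23 / 153 * 100 = 15.0327%


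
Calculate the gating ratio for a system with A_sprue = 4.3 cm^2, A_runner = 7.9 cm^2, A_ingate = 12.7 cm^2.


Sprue:Runner:Ingate = 1 : 7.9/4.3 : 12.7/4.3 = 1:1.84:2.95

Final answer: 1:1.84:2.95


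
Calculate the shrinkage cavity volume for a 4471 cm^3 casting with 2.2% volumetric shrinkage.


Formula: V_shrink = V_casting * shrinkage_pct / 100
V_shrink = 4471 cm^3 * 2.2 / 100 = 98.3620 cm^3

Final answer: 98.3620 cm^3


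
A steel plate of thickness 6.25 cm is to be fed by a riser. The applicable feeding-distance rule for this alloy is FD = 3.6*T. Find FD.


Formula: FD = 3.6 * T  (riser feeding-distance rule)
FD = 3.6 * 6.25 cm = 22.5000 cm

Answer: 22.5000 cm


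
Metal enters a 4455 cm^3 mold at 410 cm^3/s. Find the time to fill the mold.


Formula: t_fill = V_mold / Q_flow
t = 4455 cm^3 / 410 cm^3/s = 10.8659 s


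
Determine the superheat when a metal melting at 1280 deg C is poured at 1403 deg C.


Formula: Superheat = T_pour - T_melt
Superheat = 1403 - 1280 = 123 deg C

123 deg C


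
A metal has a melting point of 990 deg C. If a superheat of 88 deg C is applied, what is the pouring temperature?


Formula: T_pour = T_melt + Superheat
T_pour = 990 + 88 = 1078 deg C

1078 deg C


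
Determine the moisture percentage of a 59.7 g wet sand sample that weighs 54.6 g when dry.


Formula: MC = (W_wet - W_dry) / W_wet * 100
Water mass = 59.7 - 54.6 = 5.1 g
MC = 5.1 / 59.7 * 100 = 8.5427%

Answer: 8.5427%


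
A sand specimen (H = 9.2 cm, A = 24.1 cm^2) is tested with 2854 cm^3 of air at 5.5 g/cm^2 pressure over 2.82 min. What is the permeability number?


Formula: Permeability Number P = (V * H) / (p * A * t)
Numerator: V * H = 2854 * 9.2 = 26256.8
Denominator: p * A * t = 5.5 * 24.1 * 2.82 = 373.791
P = 26256.8 / 373.791 = 70.2446

Final answer: 70.2446
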